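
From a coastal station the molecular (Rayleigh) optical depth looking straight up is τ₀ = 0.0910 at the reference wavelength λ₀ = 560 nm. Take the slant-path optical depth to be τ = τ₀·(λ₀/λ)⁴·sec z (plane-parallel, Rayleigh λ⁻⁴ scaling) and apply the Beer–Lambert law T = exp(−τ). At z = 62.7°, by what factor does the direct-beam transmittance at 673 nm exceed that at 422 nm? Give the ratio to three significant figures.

1.68

Airmass: sec 62.7° = 2.1803.
τ(673 nm) = 0.0910 × (560/673)⁴ × 2.1803 = 0.0910 × 0.4794 × 2.1803 = 0.0951.
τ(422 nm) = 0.0910 × (560/422)⁴ × 2.1803 = 0.0910 × 3.1010 × 2.1803 = 0.6153.
T(673)/T(422) = exp(τ_B − τ_A) = exp(0.5202) = 1.6823.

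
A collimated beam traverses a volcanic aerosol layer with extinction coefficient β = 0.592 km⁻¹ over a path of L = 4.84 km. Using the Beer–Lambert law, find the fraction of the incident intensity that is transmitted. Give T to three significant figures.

τ = β·L = 0.592 × 4.84 = 2.8653.
T = exp(−2.8653) = 0.0570.

0.0570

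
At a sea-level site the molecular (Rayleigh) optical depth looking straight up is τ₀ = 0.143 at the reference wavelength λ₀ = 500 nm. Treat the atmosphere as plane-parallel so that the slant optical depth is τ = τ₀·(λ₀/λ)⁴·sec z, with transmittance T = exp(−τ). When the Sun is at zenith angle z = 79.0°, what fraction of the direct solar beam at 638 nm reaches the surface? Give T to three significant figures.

0.754

sec 79.0° = 5.2408.
τ = 0.143 × (500/638)⁴ × 5.2408 = 0.143 × 0.3772 × 5.2408 = 0.2827.
T = exp(−0.2827) = 0.7537.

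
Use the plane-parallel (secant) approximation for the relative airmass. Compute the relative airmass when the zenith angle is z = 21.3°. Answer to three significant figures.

X = sec z = 1/cos 21.3° = 1/0.9317 = 1.0733.

1.07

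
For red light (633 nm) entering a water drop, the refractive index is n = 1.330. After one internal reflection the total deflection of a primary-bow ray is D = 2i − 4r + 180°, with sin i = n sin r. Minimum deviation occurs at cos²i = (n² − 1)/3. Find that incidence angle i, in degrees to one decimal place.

cos²i = (1.330² − 1)/3 = (1.76890 − 1)/3 = 0.25630.
cos i = 0.50626, so i = 59.585°.

59.6°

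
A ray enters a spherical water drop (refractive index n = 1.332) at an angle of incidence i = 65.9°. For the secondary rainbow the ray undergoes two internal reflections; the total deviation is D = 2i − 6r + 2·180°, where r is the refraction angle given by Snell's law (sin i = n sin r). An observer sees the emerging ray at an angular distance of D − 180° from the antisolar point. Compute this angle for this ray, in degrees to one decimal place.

52.2°

sin r = sin 65.9° / 1.332 = 0.9128/1.332 = 0.6853; r = 43.26°.
D = 2·65.9° − 6·43.26° + 2·180° = 131.80° − 259.56° + 360° = 232.24°.
Angle from antisolar point = D − 180° = 52.24°.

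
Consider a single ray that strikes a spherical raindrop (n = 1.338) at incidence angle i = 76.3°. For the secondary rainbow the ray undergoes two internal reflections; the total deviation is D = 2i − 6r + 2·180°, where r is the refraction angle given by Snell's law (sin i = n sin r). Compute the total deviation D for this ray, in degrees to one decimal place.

233.2°

sin r = sin 76.3° / 1.338 = 0.9715/1.338 = 0.7261; r = 46.56°.
D = 2·76.3° − 6·46.56° + 2·180° = 152.60° − 279.37° + 360° = 233.23°.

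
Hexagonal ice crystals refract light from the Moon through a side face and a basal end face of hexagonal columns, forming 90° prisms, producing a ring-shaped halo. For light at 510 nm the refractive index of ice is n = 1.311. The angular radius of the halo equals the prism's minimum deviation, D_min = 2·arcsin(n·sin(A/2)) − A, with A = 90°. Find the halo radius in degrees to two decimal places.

n·sin(A/2) = 1.311 × sin 45° = 1.311 × 0.7071 = 0.9270.
D_min = 2·arcsin(0.9270) − 90° = 2 × 67.974° − 90° = 45.949°.

45.95°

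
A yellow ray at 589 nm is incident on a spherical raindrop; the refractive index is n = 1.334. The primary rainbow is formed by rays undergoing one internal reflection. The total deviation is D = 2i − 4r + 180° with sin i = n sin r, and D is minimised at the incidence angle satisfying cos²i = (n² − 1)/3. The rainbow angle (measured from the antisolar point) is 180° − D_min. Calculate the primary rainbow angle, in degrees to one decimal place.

41.9°

cos²i = (1.77956 − 1)/3 = 0.25985; i = arccos(0.50976) = 59.352°.
sin r = sin 59.352°/1.334 = 0.64492; r = 40.159°.
D_min = 2·59.352° − 4·40.159° + 180° = 138.067°.
Rainbow angle = 180° − D_min = 41.933°.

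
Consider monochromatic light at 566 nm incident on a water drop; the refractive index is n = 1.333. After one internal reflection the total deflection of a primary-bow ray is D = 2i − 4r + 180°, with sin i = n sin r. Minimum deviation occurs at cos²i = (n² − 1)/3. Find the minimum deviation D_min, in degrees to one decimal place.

137.9°

cos²i = (1.77689 − 1)/3 = 0.25896; i = arccos(0.50888) = 59.410°.
sin r = sin 59.410°/1.333 = 0.64579; r = 40.225°.
D_min = 2·59.410° − 4·40.225° + 180° = 137.922°.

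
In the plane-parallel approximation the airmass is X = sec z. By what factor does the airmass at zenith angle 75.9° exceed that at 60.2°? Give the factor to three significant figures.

X(75.9°)/X(60.2°) = sec 75.9° / sec 60.2° = cos 60.2° / cos 75.9° = 0.4970/0.2436 = 2.0400.

2.04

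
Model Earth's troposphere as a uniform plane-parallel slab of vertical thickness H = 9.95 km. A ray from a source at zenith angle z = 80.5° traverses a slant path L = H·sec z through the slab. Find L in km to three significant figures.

sec z = 1/cos 80.5° = 6.0589.
L = 9.95 × 6.0589 = 60.286 km.

60.3 km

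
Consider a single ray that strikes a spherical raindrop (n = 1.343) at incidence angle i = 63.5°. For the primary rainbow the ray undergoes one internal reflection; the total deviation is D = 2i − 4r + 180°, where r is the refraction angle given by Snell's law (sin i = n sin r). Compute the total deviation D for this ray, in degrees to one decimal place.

sin r = sin 63.5° / 1.343 = 0.8949/1.343 = 0.6664; r = 41.79°.
D = 2·63.5° − 4·41.79° + 180° = 127.00° − 167.15° + 180° = 139.85°.

139.9°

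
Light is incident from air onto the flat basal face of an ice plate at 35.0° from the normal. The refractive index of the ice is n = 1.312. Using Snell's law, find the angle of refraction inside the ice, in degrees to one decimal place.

Snell: sin θ_r = sin θ_i / n = sin 35.0° / 1.312 = 0.5736 / 1.312 = 0.4372.
θ_r = arcsin(0.4372) = 25.92°.

25.9°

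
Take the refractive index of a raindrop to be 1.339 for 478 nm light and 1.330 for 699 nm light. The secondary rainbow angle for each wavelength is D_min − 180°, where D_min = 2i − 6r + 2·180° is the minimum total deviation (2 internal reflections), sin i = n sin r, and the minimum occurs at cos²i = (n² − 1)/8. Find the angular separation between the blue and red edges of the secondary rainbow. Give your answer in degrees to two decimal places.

2.35°

At 478 nm (n = 1.339): cos²i = 0.09912 → i = 71.650°, r = 45.141°, D_min = 232.451°, rainbow angle = 52.451°.
At 699 nm (n = 1.330): cos²i = 0.09611 → i = 71.940°, r = 45.630°, D_min = 230.101°, rainbow angle = 50.101°.
Angular width = |52.451° − 50.101°| = 2.350°.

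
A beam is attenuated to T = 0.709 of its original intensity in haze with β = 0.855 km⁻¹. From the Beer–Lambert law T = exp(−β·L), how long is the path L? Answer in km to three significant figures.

Beer–Lambert: T = exp(−βL) ⇒ L = −ln(T)/β = −ln(0.709)/0.855 = 0.3439/0.855 = 0.4022 km.

0.402 km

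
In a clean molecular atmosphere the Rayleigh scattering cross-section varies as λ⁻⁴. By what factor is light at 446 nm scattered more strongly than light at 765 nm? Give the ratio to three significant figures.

Rayleigh scattering ∝ λ⁻⁴, so the ratio of coefficients is the inverse fourth power of the wavelength ratio.
σ(446)/σ(765) = (765/446)⁴ = (1.7152)⁴ = 8.656.

8.66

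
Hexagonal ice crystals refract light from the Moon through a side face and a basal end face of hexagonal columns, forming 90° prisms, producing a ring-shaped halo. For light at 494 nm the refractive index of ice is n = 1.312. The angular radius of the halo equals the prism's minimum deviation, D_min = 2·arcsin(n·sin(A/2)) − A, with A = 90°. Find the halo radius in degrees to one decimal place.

46.2°

n·sin(A/2) = 1.312 × sin 45° = 1.312 × 0.7071 = 0.9277.
D_min = 2·arcsin(0.9277) − 90° = 2 × 68.083° − 90° = 46.166°.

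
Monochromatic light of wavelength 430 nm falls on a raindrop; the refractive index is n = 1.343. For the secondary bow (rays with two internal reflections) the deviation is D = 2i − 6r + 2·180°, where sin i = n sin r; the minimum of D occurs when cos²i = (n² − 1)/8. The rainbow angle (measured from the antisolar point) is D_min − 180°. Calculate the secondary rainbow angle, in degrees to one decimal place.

cos²i = (1.80365 − 1)/8 = 0.10046; i = arccos(0.31695) = 71.522°.
sin r = sin 71.522°/1.343 = 0.70621; r = 44.928°.
D_min = 2·71.522° − 6·44.928° + 360° = 233.478°.
Rainbow angle = D_min − 180° = 53.478°.

53.5°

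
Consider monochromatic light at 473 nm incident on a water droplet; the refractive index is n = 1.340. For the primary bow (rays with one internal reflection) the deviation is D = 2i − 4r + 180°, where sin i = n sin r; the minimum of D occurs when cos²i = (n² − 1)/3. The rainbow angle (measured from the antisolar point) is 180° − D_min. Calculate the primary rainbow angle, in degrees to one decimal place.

41.1°

cos²i = (1.79560 − 1)/3 = 0.26520; i = arccos(0.51498) = 59.004°.
sin r = sin 59.004°/1.340 = 0.63971; r = 39.770°.
D_min = 2·59.004° − 4·39.770° + 180° = 138.929°.
Rainbow angle = 180° − D_min = 41.071°.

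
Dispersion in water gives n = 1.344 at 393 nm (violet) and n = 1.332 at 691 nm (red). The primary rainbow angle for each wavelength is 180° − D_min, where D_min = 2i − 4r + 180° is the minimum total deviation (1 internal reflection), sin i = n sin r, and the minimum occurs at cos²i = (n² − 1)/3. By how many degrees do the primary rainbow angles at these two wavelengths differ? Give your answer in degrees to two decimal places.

At 393 nm (n = 1.344): cos²i = 0.26878 → i = 58.772°, r = 39.512°, D_min = 139.495°, rainbow angle = 40.505°.
At 691 nm (n = 1.332): cos²i = 0.25807 → i = 59.469°, r = 40.290°, D_min = 137.776°, rainbow angle = 42.224°.
Angular width = |40.505° − 42.224°| = 1.719°.

1.72°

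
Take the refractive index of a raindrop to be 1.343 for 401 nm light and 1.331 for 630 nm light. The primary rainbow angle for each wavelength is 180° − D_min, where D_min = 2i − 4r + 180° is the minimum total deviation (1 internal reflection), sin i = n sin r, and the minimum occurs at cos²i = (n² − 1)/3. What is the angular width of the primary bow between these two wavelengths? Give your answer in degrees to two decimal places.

1.72°

At 401 nm (n = 1.343): cos²i = 0.26788 → i = 58.830°, r = 39.577°, D_min = 139.354°, rainbow angle = 40.646°.
At 630 nm (n = 1.331): cos²i = 0.25719 → i = 59.527°, r = 40.356°, D_min = 137.630°, rainbow angle = 42.370°.
Angular width = |40.646° − 42.370°| = 1.724°.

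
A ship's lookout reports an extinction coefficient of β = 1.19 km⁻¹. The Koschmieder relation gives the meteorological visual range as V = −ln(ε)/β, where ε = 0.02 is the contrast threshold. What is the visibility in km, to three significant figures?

3.29 km

V = −ln(0.02) / 1.19 = 3.912 / 1.19 = 3.2874 km.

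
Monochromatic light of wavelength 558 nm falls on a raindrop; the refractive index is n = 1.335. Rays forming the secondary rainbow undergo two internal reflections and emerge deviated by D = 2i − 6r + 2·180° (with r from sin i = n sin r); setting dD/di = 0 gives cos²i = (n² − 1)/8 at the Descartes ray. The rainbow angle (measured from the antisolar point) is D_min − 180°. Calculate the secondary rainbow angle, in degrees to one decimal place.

51.4°

cos²i = (1.78222 − 1)/8 = 0.09778; i = arccos(0.31269) = 71.778°.
sin r = sin 71.778°/1.335 = 0.71150; r = 45.357°.
D_min = 2·71.778° − 6·45.357° + 360° = 231.414°.
Rainbow angle = D_min − 180° = 51.414°.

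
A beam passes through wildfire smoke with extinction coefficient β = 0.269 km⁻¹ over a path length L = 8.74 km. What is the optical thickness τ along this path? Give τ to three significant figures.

τ = β·L = 0.269 × 8.74 = 2.3511.

2.35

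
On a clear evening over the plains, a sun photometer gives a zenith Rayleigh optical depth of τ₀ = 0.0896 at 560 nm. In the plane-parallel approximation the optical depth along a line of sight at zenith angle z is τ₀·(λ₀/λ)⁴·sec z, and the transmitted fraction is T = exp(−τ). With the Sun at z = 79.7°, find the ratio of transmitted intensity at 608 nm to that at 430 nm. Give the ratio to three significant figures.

Airmass: sec 79.7° = 5.5928.
τ(608 nm) = 0.0896 × (560/608)⁴ × 5.5928 = 0.0896 × 0.7197 × 5.5928 = 0.3606.
τ(430 nm) = 0.0896 × (560/430)⁴ × 5.5928 = 0.0896 × 2.8766 × 5.5928 = 1.4415.
T(608)/T(430) = exp(τ_B − τ_A) = exp(1.0809) = 2.9472.

2.95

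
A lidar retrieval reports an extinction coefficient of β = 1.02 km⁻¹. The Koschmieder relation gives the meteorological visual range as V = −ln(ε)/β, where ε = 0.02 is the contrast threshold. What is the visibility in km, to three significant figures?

3.84 km

V = −ln(0.02) / 1.02 = 3.912 / 1.02 = 3.8353 km.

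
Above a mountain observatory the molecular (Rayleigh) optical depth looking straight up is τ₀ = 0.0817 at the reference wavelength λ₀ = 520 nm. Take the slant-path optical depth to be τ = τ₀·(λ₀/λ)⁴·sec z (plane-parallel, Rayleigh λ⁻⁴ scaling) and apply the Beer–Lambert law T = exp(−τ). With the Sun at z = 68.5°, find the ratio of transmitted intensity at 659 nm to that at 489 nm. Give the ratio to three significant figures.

Airmass: sec 68.5° = 2.7285.
τ(659 nm) = 0.0817 × (520/659)⁴ × 2.7285 = 0.0817 × 0.3877 × 2.7285 = 0.0864.
τ(489 nm) = 0.0817 × (520/489)⁴ × 2.7285 = 0.0817 × 1.2787 × 2.7285 = 0.2851.
T(659)/T(489) = exp(τ_B − τ_A) = exp(0.1986) = 1.2197.

1.22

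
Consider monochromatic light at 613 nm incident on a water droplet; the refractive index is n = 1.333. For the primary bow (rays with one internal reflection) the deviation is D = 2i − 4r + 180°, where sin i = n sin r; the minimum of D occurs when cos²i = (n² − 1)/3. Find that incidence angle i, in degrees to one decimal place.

59.4°

cos²i = (1.333² − 1)/3 = (1.77689 − 1)/3 = 0.25896.
cos i = 0.50888, so i = 59.410°.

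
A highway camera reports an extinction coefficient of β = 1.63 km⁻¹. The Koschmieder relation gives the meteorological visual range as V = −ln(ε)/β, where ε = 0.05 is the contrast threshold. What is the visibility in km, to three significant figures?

1.84 km

V = −ln(0.05) / 1.63 = 2.996 / 1.63 = 1.8379 km.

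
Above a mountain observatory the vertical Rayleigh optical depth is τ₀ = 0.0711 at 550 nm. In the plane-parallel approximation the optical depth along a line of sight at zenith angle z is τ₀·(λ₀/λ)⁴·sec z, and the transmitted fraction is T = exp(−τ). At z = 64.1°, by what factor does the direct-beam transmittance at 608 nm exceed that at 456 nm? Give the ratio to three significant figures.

1.27

Airmass: sec 64.1° = 2.2894.
τ(608 nm) = 0.0711 × (550/608)⁴ × 2.2894 = 0.0711 × 0.6696 × 2.2894 = 0.1090.
τ(456 nm) = 0.0711 × (550/456)⁴ × 2.2894 = 0.0711 × 2.1164 × 2.2894 = 0.3445.
T(608)/T(456) = exp(τ_B − τ_A) = exp(0.2355) = 1.2655.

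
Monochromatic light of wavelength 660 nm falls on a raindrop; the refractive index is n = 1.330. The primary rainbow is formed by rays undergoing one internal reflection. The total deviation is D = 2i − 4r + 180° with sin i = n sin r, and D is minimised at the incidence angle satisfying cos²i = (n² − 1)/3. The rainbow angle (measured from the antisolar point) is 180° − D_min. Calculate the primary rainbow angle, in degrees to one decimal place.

cos²i = (1.76890 − 1)/3 = 0.25630; i = arccos(0.50626) = 59.585°.
sin r = sin 59.585°/1.330 = 0.64841; r = 40.422°.
D_min = 2·59.585° − 4·40.422° + 180° = 137.484°.
Rainbow angle = 180° − D_min = 42.516°.

42.5°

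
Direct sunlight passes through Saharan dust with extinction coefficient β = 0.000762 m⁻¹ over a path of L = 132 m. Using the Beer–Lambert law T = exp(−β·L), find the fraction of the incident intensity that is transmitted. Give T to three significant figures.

τ = β·L = 0.000762 × 132 = 0.1006.
T = exp(−0.1006) = 0.9043.

0.904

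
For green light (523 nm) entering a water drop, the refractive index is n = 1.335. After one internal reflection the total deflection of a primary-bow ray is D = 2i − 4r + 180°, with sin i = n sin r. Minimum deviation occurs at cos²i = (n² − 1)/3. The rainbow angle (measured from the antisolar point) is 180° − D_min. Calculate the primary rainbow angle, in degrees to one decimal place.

41.8°

cos²i = (1.78222 − 1)/3 = 0.26074; i = arccos(0.51063) = 59.294°.
sin r = sin 59.294°/1.335 = 0.64405; r = 40.094°.
D_min = 2·59.294° − 4·40.094° + 180° = 138.212°.
Rainbow angle = 180° − D_min = 41.788°.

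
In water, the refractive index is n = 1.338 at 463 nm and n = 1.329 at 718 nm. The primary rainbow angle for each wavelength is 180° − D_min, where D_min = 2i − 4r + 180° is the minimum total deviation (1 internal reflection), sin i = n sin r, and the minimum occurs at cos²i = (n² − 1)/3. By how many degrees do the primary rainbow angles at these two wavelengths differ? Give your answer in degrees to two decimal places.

At 463 nm (n = 1.338): cos²i = 0.26341 → i = 59.120°, r = 39.899°, D_min = 138.643°, rainbow angle = 41.357°.
At 718 nm (n = 1.329): cos²i = 0.25541 → i = 59.643°, r = 40.487°, D_min = 137.337°, rainbow angle = 42.663°.
Angular width = |41.357° − 42.663°| = 1.307°.

1.31°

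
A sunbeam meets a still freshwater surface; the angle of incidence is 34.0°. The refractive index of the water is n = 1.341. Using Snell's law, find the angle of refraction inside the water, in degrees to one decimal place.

24.6°

Snell: sin θ_r = sin θ_i / n = sin 34.0° / 1.341 = 0.5592 / 1.341 = 0.4170.
θ_r = arcsin(0.4170) = 24.65°.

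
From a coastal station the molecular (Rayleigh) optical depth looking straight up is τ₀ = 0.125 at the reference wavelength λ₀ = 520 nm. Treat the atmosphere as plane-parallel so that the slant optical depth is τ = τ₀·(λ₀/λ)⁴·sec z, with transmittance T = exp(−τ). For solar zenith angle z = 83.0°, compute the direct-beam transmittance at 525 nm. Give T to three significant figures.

0.373

sec 83.0° = 8.2055.
τ = 0.125 × (520/525)⁴ × 8.2055 = 0.125 × 0.9624 × 8.2055 = 0.9872.
T = exp(−0.9872) = 0.3726.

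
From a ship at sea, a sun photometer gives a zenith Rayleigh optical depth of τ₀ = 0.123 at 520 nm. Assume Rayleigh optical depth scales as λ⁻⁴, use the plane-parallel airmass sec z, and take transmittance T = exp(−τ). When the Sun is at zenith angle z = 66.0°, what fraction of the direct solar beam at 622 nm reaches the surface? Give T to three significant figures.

sec 66.0° = 2.4586.
τ = 0.123 × (520/622)⁴ × 2.4586 = 0.123 × 0.4885 × 2.4586 = 0.1477.
T = exp(−0.1477) = 0.8627.

0.863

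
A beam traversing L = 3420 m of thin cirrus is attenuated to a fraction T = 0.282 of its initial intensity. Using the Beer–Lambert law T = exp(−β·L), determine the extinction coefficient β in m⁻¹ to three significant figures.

Beer–Lambert: T = exp(−βL) ⇒ β = −ln(T)/L = −ln(0.282)/3420 = 1.2658/3420 = 0.0003701 m⁻¹.

0.000370 m⁻¹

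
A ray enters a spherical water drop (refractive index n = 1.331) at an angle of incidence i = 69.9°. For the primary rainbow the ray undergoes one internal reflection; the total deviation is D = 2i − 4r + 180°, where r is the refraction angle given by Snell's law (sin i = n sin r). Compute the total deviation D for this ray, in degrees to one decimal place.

sin r = sin 69.9° / 1.331 = 0.9391/1.331 = 0.7056; r = 44.87°.
D = 2·69.9° − 4·44.87° + 180° = 139.80° − 179.50° + 180° = 140.30°.

140.3°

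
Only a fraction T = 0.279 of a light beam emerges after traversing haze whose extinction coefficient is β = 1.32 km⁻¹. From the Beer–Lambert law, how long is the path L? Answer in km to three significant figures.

0.967 km

Beer–Lambert: T = exp(−βL) ⇒ L = −ln(T)/β = −ln(0.279)/1.32 = 1.2765/1.32 = 0.9671 km.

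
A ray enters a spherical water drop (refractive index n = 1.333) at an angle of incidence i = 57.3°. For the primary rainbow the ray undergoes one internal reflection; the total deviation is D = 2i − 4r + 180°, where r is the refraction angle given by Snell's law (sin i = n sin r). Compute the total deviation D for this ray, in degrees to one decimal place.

138.0°

sin r = sin 57.3° / 1.333 = 0.8415/1.333 = 0.6313; r = 39.15°.
D = 2·57.3° − 4·39.15° + 180° = 114.60° − 156.58° + 180° = 138.02°.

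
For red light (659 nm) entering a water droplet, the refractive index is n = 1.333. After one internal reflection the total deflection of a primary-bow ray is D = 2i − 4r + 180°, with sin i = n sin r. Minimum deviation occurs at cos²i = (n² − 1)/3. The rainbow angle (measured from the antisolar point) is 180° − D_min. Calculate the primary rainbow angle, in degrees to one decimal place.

cos²i = (1.77689 − 1)/3 = 0.25896; i = arccos(0.50888) = 59.410°.
sin r = sin 59.410°/1.333 = 0.64579; r = 40.225°.
D_min = 2·59.410° − 4·40.225° + 180° = 137.922°.
Rainbow angle = 180° − D_min = 42.078°.

42.1°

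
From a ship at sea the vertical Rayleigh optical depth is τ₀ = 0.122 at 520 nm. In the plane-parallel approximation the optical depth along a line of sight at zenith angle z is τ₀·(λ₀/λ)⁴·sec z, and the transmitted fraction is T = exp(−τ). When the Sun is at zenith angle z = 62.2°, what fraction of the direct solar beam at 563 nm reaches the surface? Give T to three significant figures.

sec 62.2° = 2.1441.
τ = 0.122 × (520/563)⁴ × 2.1441 = 0.122 × 0.7277 × 2.1441 = 0.1904.
T = exp(−0.1904) = 0.8267.

0.827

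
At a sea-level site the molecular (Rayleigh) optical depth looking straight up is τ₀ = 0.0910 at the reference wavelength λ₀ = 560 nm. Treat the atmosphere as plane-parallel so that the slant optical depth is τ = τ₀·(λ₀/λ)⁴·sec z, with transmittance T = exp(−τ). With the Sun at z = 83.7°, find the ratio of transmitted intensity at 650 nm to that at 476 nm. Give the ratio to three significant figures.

Airmass: sec 83.7° = 9.1129.
τ(650 nm) = 0.0910 × (560/650)⁴ × 9.1129 = 0.0910 × 0.5509 × 9.1129 = 0.4569.
τ(476 nm) = 0.0910 × (560/476)⁴ × 9.1129 = 0.0910 × 1.9157 × 9.1129 = 1.5886.
T(650)/T(476) = exp(τ_B − τ_A) = exp(1.1318) = 3.1011.

3.10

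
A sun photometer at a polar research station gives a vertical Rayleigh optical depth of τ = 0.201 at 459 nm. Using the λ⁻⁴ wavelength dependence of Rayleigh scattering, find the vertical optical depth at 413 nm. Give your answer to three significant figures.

0.307

τ(413 nm) = τ(459 nm) × (459/413)⁴ = 0.201 × (1.1114)⁴ = 0.201 × 1.5256 = 0.3067.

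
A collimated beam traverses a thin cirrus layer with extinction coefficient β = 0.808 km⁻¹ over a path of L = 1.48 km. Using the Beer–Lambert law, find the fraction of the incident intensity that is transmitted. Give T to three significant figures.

0.302

τ = β·L = 0.808 × 1.48 = 1.1958.
T = exp(−1.1958) = 0.3024.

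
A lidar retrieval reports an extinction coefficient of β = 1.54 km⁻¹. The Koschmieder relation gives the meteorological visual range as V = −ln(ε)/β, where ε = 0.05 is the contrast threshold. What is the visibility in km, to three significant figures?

1.95 km

V = −ln(0.05) / 1.54 = 2.996 / 1.54 = 1.9453 km.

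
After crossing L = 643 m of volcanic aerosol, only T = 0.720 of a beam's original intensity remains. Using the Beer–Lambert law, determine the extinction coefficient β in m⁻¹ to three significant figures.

Beer–Lambert: T = exp(−βL) ⇒ β = −ln(T)/L = −ln(0.720)/643 = 0.3285/643 = 0.0005109 m⁻¹.

0.000511 m⁻¹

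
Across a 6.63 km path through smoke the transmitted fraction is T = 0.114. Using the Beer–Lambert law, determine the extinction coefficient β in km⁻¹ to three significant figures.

0.328 km⁻¹

Beer–Lambert: T = exp(−βL) ⇒ β = −ln(T)/L = −ln(0.114)/6.63 = 2.1716/6.63 = 0.3275 km⁻¹.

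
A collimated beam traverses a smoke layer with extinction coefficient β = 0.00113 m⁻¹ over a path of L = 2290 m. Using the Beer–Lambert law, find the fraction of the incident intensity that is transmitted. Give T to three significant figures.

τ = β·L = 0.00113 × 2290 = 2.5877.
T = exp(−2.5877) = 0.0752.

0.0752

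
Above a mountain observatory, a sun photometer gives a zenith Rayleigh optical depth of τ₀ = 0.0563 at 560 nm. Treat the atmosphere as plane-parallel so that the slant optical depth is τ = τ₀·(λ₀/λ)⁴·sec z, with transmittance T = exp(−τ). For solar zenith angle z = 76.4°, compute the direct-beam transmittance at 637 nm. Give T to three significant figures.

0.867

sec 76.4° = 4.2527.
τ = 0.0563 × (560/637)⁴ × 4.2527 = 0.0563 × 0.5973 × 4.2527 = 0.1430.
T = exp(−0.1430) = 0.8667.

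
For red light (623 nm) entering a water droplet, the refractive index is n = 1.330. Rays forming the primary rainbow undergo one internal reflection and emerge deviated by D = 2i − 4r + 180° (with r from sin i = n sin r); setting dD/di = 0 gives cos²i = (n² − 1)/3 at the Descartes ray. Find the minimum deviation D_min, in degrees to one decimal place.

cos²i = (1.76890 − 1)/3 = 0.25630; i = arccos(0.50626) = 59.585°.
sin r = sin 59.585°/1.330 = 0.64841; r = 40.422°.
D_min = 2·59.585° − 4·40.422° + 180° = 137.484°.

137.5°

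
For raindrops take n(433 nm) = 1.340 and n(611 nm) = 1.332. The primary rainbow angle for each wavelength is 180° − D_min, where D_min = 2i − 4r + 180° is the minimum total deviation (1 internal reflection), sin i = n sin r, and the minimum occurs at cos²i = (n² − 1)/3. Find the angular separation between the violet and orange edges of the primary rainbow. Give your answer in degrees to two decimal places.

At 433 nm (n = 1.340): cos²i = 0.26520 → i = 59.004°, r = 39.770°, D_min = 138.929°, rainbow angle = 41.071°.
At 611 nm (n = 1.332): cos²i = 0.25807 → i = 59.469°, r = 40.290°, D_min = 137.776°, rainbow angle = 42.224°.
Angular width = |41.071° − 42.224°| = 1.153°.

1.15°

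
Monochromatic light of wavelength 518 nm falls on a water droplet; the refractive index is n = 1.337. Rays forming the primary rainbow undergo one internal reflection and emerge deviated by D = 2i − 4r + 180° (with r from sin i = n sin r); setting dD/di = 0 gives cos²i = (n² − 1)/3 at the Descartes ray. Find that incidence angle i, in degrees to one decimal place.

59.2°

cos²i = (1.337² − 1)/3 = (1.78757 − 1)/3 = 0.26252.
cos i = 0.51237, so i = 59.178°.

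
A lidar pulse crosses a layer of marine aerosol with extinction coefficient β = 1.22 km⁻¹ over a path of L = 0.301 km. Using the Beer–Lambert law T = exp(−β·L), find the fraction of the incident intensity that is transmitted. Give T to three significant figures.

0.693

τ = β·L = 1.22 × 0.301 = 0.3672.
T = exp(−0.3672) = 0.6927.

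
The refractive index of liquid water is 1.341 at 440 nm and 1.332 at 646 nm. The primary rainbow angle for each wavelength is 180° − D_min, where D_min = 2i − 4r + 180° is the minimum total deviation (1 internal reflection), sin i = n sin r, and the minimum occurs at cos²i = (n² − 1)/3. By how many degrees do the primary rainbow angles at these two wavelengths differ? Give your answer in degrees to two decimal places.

At 440 nm (n = 1.341): cos²i = 0.26609 → i = 58.946°, r = 39.705°, D_min = 139.071°, rainbow angle = 40.929°.
At 646 nm (n = 1.332): cos²i = 0.25807 → i = 59.469°, r = 40.290°, D_min = 137.776°, rainbow angle = 42.224°.
Angular width = |40.929° − 42.224°| = 1.295°.

1.29°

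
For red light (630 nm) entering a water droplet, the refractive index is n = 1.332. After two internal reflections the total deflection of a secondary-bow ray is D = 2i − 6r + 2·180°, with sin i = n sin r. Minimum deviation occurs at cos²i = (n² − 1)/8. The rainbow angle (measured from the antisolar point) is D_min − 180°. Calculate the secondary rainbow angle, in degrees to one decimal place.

50.6°

cos²i = (1.77422 − 1)/8 = 0.09678; i = arccos(0.31109) = 71.875°.
sin r = sin 71.875°/1.332 = 0.71350; r = 45.520°.
D_min = 2·71.875° − 6·45.520° + 360° = 230.628°.
Rainbow angle = D_min − 180° = 50.628°.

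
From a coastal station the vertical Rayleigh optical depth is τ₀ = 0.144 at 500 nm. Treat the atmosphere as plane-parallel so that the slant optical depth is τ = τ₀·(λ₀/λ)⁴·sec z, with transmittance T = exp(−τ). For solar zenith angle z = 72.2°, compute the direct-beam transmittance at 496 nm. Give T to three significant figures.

sec 72.2° = 3.2712.
τ = 0.144 × (500/496)⁴ × 3.2712 = 0.144 × 1.0327 × 3.2712 = 0.4864.
T = exp(−0.4864) = 0.6148.

0.615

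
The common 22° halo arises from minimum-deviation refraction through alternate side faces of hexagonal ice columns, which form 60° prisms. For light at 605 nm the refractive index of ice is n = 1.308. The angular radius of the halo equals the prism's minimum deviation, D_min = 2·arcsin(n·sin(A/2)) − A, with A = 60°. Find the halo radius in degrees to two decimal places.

n·sin(A/2) = 1.308 × sin 30° = 1.308 × 0.5000 = 0.6540.
D_min = 2·arcsin(0.6540) − 60° = 2 × 40.844° − 60° = 21.688°.

21.69°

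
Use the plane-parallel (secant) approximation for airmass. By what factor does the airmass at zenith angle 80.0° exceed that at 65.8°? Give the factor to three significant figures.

X(80.0°)/X(65.8°) = sec 80.0° / sec 65.8° = cos 65.8° / cos 80.0° = 0.4099/0.1736 = 2.3607.

2.36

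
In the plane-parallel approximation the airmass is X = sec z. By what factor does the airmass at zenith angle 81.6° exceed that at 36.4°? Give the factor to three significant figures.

X(81.6°)/X(36.4°) = sec 81.6° / sec 36.4° = cos 36.4° / cos 81.6° = 0.8049/0.1461 = 5.5098.

5.51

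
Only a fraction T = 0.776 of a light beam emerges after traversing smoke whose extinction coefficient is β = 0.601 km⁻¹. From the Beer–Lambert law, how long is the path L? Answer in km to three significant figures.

Beer–Lambert: T = exp(−βL) ⇒ L = −ln(T)/β = −ln(0.776)/0.601 = 0.2536/0.601 = 0.422 km.

0.422 km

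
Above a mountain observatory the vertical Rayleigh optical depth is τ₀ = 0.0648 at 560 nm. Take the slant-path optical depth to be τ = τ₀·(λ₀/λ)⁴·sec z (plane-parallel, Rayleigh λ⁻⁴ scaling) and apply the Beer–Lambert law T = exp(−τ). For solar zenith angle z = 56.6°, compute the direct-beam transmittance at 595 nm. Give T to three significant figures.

0.912

sec 56.6° = 1.8166.
τ = 0.0648 × (560/595)⁴ × 1.8166 = 0.0648 × 0.7847 × 1.8166 = 0.0924.
T = exp(−0.0924) = 0.9118.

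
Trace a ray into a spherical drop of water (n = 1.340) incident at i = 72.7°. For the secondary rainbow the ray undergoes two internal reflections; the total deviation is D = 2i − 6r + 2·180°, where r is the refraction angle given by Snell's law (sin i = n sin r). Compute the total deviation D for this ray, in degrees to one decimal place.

232.8°

sin r = sin 72.7° / 1.340 = 0.9548/1.340 = 0.7125; r = 45.44°.
D = 2·72.7° − 6·45.44° + 2·180° = 145.40° − 272.64° + 360° = 232.76°.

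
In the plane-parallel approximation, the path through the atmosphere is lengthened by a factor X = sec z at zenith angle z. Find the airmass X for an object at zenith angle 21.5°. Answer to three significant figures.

X = sec z = 1/cos 21.5° = 1/0.9304 = 1.0748.

1.07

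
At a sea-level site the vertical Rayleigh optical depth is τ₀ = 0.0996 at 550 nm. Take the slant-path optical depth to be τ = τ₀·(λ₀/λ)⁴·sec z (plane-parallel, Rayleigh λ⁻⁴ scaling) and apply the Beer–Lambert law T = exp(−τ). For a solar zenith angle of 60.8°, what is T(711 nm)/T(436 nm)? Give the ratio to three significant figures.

1.56

Airmass: sec 60.8° = 2.0498.
τ(711 nm) = 0.0996 × (550/711)⁴ × 2.0498 = 0.0996 × 0.3581 × 2.0498 = 0.0731.
τ(436 nm) = 0.0996 × (550/436)⁴ × 2.0498 = 0.0996 × 2.5322 × 2.0498 = 0.5170.
T(711)/T(436) = exp(τ_B − τ_A) = exp(0.4439) = 1.5587.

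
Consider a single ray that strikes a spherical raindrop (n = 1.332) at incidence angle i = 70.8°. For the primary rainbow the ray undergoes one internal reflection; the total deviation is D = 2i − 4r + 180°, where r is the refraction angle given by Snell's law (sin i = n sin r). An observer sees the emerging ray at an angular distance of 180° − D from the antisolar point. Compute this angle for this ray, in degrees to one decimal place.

sin r = sin 70.8° / 1.332 = 0.9444/1.332 = 0.7090; r = 45.15°.
D = 2·70.8° − 4·45.15° + 180° = 141.60° − 180.61° + 180° = 140.99°.
Angle from antisolar point = 180° − D = 39.01°.

39.0°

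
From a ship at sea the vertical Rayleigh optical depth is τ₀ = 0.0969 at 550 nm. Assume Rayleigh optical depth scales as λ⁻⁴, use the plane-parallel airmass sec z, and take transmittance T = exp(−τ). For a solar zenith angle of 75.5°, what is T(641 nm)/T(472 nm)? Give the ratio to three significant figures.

Airmass: sec 75.5° = 3.9939.
τ(641 nm) = 0.0969 × (550/641)⁴ × 3.9939 = 0.0969 × 0.5420 × 3.9939 = 0.2098.
τ(472 nm) = 0.0969 × (550/472)⁴ × 3.9939 = 0.0969 × 1.8437 × 3.9939 = 0.7135.
T(641)/T(472) = exp(τ_B − τ_A) = exp(0.5038) = 1.6549.

1.65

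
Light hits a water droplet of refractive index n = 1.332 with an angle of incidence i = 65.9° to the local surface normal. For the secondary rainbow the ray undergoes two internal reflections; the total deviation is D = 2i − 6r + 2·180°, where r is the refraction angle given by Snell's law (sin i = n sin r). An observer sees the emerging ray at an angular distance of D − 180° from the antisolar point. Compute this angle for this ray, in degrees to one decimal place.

52.2°

sin r = sin 65.9° / 1.332 = 0.9128/1.332 = 0.6853; r = 43.26°.
D = 2·65.9° − 6·43.26° + 2·180° = 131.80° − 259.56° + 360° = 232.24°.
Angle from antisolar point = D − 180° = 52.24°.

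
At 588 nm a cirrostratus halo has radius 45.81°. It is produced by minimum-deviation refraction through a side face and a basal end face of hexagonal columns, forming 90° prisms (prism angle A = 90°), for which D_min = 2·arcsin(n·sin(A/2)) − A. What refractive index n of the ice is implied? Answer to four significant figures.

1.310

Rearranging: n = sin((D_min + A)/2) / sin(A/2).
(D_min + A)/2 = (45.81° + 90°)/2 = 67.905°.
n = sin 67.905° / sin 45° = 0.9266 / 0.7071 = 1.3104.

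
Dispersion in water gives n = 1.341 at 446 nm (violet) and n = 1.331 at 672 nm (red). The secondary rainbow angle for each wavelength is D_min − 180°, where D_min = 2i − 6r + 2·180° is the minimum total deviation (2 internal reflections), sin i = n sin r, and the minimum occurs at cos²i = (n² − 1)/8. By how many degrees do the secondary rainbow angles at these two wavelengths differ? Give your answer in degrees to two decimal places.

2.60°

At 446 nm (n = 1.341): cos²i = 0.09979 → i = 71.586°, r = 45.034°, D_min = 232.966°, rainbow angle = 52.966°.
At 672 nm (n = 1.331): cos²i = 0.09645 → i = 71.907°, r = 45.575°, D_min = 230.365°, rainbow angle = 50.365°.
Angular width = |52.966° − 50.365°| = 2.601°.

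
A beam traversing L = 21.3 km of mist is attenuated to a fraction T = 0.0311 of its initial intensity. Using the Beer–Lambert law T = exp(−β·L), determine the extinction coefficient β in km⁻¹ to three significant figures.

0.163 km⁻¹

Beer–Lambert: T = exp(−βL) ⇒ β = −ln(T)/L = −ln(0.0311)/21.3 = 3.4705/21.3 = 0.1629 km⁻¹.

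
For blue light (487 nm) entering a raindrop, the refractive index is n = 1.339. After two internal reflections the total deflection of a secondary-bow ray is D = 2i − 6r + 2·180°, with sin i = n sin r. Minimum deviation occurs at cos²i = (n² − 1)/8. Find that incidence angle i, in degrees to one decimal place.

71.6°

cos²i = (1.339² − 1)/8 = (1.79292 − 1)/8 = 0.09912.
cos i = 0.31483, so i = 71.650°.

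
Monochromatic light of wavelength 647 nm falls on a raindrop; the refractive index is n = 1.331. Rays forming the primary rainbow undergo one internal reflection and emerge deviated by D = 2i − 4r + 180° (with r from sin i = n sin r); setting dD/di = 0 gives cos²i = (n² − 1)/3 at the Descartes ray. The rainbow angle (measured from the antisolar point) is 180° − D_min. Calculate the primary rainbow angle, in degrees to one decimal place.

42.4°

cos²i = (1.77156 − 1)/3 = 0.25719; i = arccos(0.50714) = 59.527°.
sin r = sin 59.527°/1.331 = 0.64753; r = 40.356°.
D_min = 2·59.527° − 4·40.356° + 180° = 137.630°.
Rainbow angle = 180° − D_min = 42.370°.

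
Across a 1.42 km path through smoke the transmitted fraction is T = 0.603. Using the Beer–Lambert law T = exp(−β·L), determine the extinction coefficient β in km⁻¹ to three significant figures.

Beer–Lambert: T = exp(−βL) ⇒ β = −ln(T)/L = −ln(0.603)/1.42 = 0.5058/1.42 = 0.3562 km⁻¹.

0.356 km⁻¹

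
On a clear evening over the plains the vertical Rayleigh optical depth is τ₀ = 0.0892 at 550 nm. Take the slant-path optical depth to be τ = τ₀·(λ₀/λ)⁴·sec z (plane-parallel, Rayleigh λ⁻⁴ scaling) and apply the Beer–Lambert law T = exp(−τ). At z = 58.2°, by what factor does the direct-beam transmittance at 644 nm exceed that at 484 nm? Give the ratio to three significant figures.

Airmass: sec 58.2° = 1.8977.
τ(644 nm) = 0.0892 × (550/644)⁴ × 1.8977 = 0.0892 × 0.5320 × 1.8977 = 0.0901.
τ(484 nm) = 0.0892 × (550/484)⁴ × 1.8977 = 0.0892 × 1.6675 × 1.8977 = 0.2823.
T(644)/T(484) = exp(τ_B − τ_A) = exp(0.1922) = 1.2119.

1.21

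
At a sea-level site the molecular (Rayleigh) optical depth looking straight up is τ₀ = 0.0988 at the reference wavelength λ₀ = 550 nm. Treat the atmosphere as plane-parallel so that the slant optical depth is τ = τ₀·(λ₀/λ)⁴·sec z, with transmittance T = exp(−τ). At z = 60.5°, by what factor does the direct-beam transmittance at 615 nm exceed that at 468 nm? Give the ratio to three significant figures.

1.29

Airmass: sec 60.5° = 2.0308.
τ(615 nm) = 0.0988 × (550/615)⁴ × 2.0308 = 0.0988 × 0.6397 × 2.0308 = 0.1283.
τ(468 nm) = 0.0988 × (550/468)⁴ × 2.0308 = 0.0988 × 1.9075 × 2.0308 = 0.3827.
T(615)/T(468) = exp(τ_B − τ_A) = exp(0.2544) = 1.2897.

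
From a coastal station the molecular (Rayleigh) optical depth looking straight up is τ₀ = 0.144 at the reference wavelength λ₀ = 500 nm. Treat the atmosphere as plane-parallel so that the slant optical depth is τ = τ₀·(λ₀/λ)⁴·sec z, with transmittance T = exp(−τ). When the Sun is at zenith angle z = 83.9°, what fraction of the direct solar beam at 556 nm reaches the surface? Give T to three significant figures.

0.412

sec 83.9° = 9.4105.
τ = 0.144 × (500/556)⁴ × 9.4105 = 0.144 × 0.6540 × 9.4105 = 0.8863.
T = exp(−0.8863) = 0.4122.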